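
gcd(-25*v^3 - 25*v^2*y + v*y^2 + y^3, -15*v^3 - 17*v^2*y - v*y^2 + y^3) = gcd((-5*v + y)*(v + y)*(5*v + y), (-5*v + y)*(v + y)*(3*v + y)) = -5*v^2 - 4*v*y + y^2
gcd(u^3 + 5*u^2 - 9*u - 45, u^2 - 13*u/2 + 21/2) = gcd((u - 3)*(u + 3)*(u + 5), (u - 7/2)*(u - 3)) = u - 3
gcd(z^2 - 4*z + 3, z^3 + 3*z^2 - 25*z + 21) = z^2 - 4*z + 3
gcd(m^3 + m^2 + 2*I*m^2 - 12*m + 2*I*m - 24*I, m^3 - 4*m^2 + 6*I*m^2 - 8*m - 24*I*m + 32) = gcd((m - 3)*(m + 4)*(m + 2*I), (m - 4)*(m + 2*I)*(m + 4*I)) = m + 2*I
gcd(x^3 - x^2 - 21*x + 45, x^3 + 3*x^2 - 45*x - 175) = x + 5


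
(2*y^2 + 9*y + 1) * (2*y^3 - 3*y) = 4*y^5 + 18*y^4 - 4*y^3 - 27*y^2 - 3*y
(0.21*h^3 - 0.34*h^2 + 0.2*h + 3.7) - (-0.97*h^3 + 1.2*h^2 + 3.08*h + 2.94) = 1.18*h^3 - 1.54*h^2 - 2.88*h + 0.76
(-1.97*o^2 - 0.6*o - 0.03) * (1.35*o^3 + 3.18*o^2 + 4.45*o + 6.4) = -2.6595*o^5 - 7.0746*o^4 - 10.715*o^3 - 15.3734*o^2 - 3.9735*o - 0.192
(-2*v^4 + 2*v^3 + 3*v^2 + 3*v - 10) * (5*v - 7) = -10*v^5 + 24*v^4 + v^3 - 6*v^2 - 71*v + 70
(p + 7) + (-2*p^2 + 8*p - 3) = -2*p^2 + 9*p + 4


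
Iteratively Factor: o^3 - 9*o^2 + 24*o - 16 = (o - 4)*(o^2 - 5*o + 4) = (o - 4)^2*(o - 1)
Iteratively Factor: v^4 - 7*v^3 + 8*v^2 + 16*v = (v + 1)*(v^3 - 8*v^2 + 16*v) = (v - 4)*(v + 1)*(v^2 - 4*v) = v*(v - 4)*(v + 1)*(v - 4)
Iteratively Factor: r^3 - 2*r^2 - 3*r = (r + 1)*(r^2 - 3*r) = r*(r + 1)*(r - 3)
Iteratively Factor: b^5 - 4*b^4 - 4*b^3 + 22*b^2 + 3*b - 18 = (b - 3)*(b^4 - b^3 - 7*b^2 + b + 6) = (b - 3)^2*(b^3 + 2*b^2 - b - 2) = (b - 3)^2*(b - 1)*(b^2 + 3*b + 2) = (b - 3)^2*(b - 1)*(b + 1)*(b + 2)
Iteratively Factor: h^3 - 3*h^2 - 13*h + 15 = (h - 1)*(h^2 - 2*h - 15) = (h - 1)*(h + 3)*(h - 5)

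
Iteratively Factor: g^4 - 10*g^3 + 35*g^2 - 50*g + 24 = (g - 3)*(g^3 - 7*g^2 + 14*g - 8) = (g - 3)*(g - 2)*(g^2 - 5*g + 4) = (g - 3)*(g - 2)*(g - 1)*(g - 4)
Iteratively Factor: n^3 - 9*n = (n + 3)*(n^2 - 3*n) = n*(n + 3)*(n - 3)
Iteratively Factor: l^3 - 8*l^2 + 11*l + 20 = (l + 1)*(l^2 - 9*l + 20) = (l - 5)*(l + 1)*(l - 4)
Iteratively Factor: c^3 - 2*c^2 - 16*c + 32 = (c - 4)*(c^2 + 2*c - 8) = (c - 4)*(c - 2)*(c + 4)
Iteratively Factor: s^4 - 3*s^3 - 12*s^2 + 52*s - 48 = (s - 2)*(s^3 - s^2 - 14*s + 24) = (s - 2)^2*(s^2 + s - 12) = (s - 2)^2*(s + 4)*(s - 3)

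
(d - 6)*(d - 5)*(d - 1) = d^3 - 12*d^2 + 41*d - 30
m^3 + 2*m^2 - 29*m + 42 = (m - 3)*(m - 2)*(m + 7)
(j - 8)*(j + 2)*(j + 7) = j^3 + j^2 - 58*j - 112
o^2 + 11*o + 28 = (o + 4)*(o + 7)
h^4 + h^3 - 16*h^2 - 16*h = h*(h - 4)*(h + 1)*(h + 4)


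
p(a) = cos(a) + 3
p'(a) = -sin(a)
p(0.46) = 3.90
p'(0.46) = -0.44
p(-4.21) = 2.52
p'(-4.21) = -0.88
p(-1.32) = 3.25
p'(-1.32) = 0.97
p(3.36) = 2.02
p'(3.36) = 0.22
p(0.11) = 3.99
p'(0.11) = -0.11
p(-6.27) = 4.00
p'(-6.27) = -0.01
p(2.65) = 2.12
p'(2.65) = -0.47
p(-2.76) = 2.07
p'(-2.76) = 0.37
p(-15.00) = 2.24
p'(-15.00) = 0.65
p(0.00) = 4.00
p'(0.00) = 0.00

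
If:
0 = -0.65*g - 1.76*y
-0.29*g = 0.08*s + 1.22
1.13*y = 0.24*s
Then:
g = -8.09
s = 14.06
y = 2.99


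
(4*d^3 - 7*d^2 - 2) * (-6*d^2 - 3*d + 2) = -24*d^5 + 30*d^4 + 29*d^3 - 2*d^2 + 6*d - 4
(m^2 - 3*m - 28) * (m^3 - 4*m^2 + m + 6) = m^5 - 7*m^4 - 15*m^3 + 115*m^2 - 46*m - 168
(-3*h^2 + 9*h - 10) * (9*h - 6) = -27*h^3 + 99*h^2 - 144*h + 60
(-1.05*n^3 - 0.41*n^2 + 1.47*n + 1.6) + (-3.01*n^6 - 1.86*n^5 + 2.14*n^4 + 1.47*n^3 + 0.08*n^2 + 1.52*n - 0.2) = -3.01*n^6 - 1.86*n^5 + 2.14*n^4 + 0.42*n^3 - 0.33*n^2 + 2.99*n + 1.4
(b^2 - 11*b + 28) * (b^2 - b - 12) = b^4 - 12*b^3 + 27*b^2 + 104*b - 336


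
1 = 1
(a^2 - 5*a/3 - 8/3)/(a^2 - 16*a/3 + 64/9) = 3*(a + 1)/(3*a - 8)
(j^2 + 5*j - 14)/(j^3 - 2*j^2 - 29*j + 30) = (j^2 + 5*j - 14)/(j^3 - 2*j^2 - 29*j + 30)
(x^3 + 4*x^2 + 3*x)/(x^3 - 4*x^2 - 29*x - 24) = x/(x - 8)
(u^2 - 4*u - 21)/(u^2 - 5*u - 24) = (u - 7)/(u - 8)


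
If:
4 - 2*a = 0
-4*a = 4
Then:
No Solution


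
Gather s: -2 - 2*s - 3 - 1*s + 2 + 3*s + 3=0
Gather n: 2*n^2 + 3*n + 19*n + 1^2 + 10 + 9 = 2*n^2 + 22*n + 20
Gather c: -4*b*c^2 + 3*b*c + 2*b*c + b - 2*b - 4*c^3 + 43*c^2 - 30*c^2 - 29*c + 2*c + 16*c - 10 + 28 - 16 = -b - 4*c^3 + c^2*(13 - 4*b) + c*(5*b - 11) + 2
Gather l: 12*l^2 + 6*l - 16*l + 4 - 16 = 12*l^2 - 10*l - 12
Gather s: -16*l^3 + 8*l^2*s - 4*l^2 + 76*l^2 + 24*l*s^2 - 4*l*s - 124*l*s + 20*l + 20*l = -16*l^3 + 72*l^2 + 24*l*s^2 + 40*l + s*(8*l^2 - 128*l)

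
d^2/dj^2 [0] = 0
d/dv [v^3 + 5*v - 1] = 3*v^2 + 5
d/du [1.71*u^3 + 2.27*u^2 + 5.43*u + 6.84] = 5.13*u^2 + 4.54*u + 5.43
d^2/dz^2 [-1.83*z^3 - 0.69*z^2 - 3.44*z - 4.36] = -10.98*z - 1.38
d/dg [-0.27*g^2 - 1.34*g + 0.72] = -0.54*g - 1.34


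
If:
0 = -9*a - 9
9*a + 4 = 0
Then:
No Solution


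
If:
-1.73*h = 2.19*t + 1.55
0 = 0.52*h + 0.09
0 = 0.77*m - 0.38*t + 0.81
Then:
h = -0.17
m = -1.33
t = -0.57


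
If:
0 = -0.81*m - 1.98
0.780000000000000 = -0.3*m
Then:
No Solution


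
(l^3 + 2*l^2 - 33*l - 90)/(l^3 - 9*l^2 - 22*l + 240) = (l + 3)/(l - 8)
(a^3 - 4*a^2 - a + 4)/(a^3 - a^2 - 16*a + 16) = (a + 1)/(a + 4)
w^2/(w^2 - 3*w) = w/(w - 3)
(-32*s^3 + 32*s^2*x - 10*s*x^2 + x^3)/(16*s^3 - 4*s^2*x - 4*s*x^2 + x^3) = (-4*s + x)/(2*s + x)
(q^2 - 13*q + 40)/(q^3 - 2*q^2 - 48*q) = (q - 5)/(q*(q + 6))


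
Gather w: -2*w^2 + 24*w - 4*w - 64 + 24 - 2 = -2*w^2 + 20*w - 42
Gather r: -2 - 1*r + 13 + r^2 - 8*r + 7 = r^2 - 9*r + 18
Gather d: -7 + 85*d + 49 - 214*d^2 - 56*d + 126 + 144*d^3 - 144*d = 144*d^3 - 214*d^2 - 115*d + 168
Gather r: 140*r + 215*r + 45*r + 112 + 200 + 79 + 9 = 400*r + 400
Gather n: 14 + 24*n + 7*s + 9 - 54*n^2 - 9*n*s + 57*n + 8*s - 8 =-54*n^2 + n*(81 - 9*s) + 15*s + 15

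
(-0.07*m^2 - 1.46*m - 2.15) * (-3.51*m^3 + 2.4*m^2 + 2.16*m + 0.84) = 0.2457*m^5 + 4.9566*m^4 + 3.8913*m^3 - 8.3724*m^2 - 5.8704*m - 1.806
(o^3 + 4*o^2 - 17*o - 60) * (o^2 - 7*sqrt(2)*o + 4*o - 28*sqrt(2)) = o^5 - 7*sqrt(2)*o^4 + 8*o^4 - 56*sqrt(2)*o^3 - o^3 - 128*o^2 + 7*sqrt(2)*o^2 - 240*o + 896*sqrt(2)*o + 1680*sqrt(2)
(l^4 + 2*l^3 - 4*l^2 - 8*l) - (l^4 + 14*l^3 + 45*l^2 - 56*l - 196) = -12*l^3 - 49*l^2 + 48*l + 196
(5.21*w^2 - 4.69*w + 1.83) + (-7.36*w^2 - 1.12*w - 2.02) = -2.15*w^2 - 5.81*w - 0.19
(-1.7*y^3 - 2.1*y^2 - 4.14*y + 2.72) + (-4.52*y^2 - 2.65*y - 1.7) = -1.7*y^3 - 6.62*y^2 - 6.79*y + 1.02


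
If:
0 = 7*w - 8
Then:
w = 8/7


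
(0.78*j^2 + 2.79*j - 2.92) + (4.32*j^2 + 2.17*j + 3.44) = 5.1*j^2 + 4.96*j + 0.52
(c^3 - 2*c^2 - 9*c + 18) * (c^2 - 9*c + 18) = c^5 - 11*c^4 + 27*c^3 + 63*c^2 - 324*c + 324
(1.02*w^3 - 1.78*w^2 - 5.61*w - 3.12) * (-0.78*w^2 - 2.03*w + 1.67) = -0.7956*w^5 - 0.6822*w^4 + 9.6926*w^3 + 10.8493*w^2 - 3.0351*w - 5.2104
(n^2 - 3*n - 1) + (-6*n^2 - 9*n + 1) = -5*n^2 - 12*n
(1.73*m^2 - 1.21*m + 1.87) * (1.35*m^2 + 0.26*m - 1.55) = 2.3355*m^4 - 1.1837*m^3 - 0.4716*m^2 + 2.3617*m - 2.8985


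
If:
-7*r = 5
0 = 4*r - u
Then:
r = -5/7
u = -20/7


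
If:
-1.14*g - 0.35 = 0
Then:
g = -0.31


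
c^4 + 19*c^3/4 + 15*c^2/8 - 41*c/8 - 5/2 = (c - 1)*(c + 1/2)*(c + 5/4)*(c + 4)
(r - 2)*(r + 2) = r^2 - 4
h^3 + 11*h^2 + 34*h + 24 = (h + 1)*(h + 4)*(h + 6)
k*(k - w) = k^2 - k*w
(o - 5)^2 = o^2 - 10*o + 25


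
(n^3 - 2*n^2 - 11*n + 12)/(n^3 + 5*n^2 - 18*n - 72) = (n - 1)/(n + 6)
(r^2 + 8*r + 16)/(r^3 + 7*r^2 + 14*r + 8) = (r + 4)/(r^2 + 3*r + 2)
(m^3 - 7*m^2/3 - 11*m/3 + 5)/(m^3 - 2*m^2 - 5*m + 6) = (m + 5/3)/(m + 2)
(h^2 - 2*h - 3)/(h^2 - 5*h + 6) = (h + 1)/(h - 2)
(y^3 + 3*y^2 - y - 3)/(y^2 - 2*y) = (y^3 + 3*y^2 - y - 3)/(y*(y - 2))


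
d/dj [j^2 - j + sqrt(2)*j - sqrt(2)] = 2*j - 1 + sqrt(2)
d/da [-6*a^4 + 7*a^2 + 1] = -24*a^3 + 14*a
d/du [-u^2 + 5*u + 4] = 5 - 2*u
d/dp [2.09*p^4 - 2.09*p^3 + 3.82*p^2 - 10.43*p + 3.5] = 8.36*p^3 - 6.27*p^2 + 7.64*p - 10.43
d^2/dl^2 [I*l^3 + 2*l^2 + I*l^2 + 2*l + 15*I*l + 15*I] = 6*I*l + 4 + 2*I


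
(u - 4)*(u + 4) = u^2 - 16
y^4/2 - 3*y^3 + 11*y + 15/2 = (y/2 + 1/2)*(y - 5)*(y - 3)*(y + 1)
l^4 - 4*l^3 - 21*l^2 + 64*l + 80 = (l - 5)*(l - 4)*(l + 1)*(l + 4)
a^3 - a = a*(a - 1)*(a + 1)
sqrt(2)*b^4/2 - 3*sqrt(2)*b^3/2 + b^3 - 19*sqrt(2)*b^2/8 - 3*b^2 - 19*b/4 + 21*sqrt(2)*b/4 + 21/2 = (b - 7/2)*(b - 3/2)*(b + 2)*(sqrt(2)*b/2 + 1)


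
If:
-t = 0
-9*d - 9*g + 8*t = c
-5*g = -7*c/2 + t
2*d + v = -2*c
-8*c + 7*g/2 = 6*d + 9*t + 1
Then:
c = -60/41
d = 146/123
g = -42/41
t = 0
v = 68/123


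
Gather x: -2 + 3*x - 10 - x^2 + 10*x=-x^2 + 13*x - 12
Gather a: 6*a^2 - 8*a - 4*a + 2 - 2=6*a^2 - 12*a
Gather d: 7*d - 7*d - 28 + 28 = 0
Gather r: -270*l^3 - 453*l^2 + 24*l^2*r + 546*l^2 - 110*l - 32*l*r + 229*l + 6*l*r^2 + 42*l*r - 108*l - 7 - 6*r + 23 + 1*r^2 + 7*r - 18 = -270*l^3 + 93*l^2 + 11*l + r^2*(6*l + 1) + r*(24*l^2 + 10*l + 1) - 2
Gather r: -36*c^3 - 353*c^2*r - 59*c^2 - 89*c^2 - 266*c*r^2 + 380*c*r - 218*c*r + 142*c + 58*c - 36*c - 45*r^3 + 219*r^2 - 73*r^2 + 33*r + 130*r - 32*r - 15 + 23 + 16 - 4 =-36*c^3 - 148*c^2 + 164*c - 45*r^3 + r^2*(146 - 266*c) + r*(-353*c^2 + 162*c + 131) + 20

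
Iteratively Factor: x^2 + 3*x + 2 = (x + 1)*(x + 2)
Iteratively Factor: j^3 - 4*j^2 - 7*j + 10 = (j - 5)*(j^2 + j - 2) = (j - 5)*(j + 2)*(j - 1)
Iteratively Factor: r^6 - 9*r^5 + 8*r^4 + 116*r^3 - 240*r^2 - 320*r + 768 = (r + 3)*(r^5 - 12*r^4 + 44*r^3 - 16*r^2 - 192*r + 256) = (r + 2)*(r + 3)*(r^4 - 14*r^3 + 72*r^2 - 160*r + 128) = (r - 4)*(r + 2)*(r + 3)*(r^3 - 10*r^2 + 32*r - 32) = (r - 4)^2*(r + 2)*(r + 3)*(r^2 - 6*r + 8) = (r - 4)^3*(r + 2)*(r + 3)*(r - 2)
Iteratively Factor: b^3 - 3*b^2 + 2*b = (b - 2)*(b^2 - b) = b*(b - 2)*(b - 1)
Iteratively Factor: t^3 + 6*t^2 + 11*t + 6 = (t + 3)*(t^2 + 3*t + 2) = (t + 2)*(t + 3)*(t + 1)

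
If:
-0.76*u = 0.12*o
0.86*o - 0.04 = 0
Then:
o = 0.05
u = -0.01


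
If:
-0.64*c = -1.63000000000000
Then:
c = 2.55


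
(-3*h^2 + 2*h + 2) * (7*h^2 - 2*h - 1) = -21*h^4 + 20*h^3 + 13*h^2 - 6*h - 2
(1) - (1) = 0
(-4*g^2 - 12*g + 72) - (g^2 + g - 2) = -5*g^2 - 13*g + 74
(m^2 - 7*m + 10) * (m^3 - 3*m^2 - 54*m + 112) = m^5 - 10*m^4 - 23*m^3 + 460*m^2 - 1324*m + 1120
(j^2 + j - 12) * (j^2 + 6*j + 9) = j^4 + 7*j^3 + 3*j^2 - 63*j - 108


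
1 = 1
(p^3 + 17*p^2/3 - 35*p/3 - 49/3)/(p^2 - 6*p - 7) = (3*p^2 + 14*p - 49)/(3*(p - 7))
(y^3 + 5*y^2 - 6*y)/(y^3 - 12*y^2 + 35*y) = (y^2 + 5*y - 6)/(y^2 - 12*y + 35)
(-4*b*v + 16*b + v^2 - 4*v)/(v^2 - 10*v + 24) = (-4*b + v)/(v - 6)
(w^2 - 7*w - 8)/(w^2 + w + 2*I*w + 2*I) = (w - 8)/(w + 2*I)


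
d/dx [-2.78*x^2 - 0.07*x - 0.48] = -5.56*x - 0.07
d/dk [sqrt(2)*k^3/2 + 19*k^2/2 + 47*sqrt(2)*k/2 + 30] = 3*sqrt(2)*k^2/2 + 19*k + 47*sqrt(2)/2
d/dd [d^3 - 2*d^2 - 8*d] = 3*d^2 - 4*d - 8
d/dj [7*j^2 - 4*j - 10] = 14*j - 4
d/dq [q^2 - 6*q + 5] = 2*q - 6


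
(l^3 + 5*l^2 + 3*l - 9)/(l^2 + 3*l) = l + 2 - 3/l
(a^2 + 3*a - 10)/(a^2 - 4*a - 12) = (-a^2 - 3*a + 10)/(-a^2 + 4*a + 12)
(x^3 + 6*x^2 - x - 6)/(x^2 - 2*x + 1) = (x^2 + 7*x + 6)/(x - 1)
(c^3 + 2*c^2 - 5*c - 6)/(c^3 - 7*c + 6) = (c + 1)/(c - 1)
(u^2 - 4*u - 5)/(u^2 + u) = (u - 5)/u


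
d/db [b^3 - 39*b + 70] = 3*b^2 - 39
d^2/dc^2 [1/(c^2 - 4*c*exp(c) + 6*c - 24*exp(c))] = 2*((2*c*exp(c) + 16*exp(c) - 1)*(c^2 - 4*c*exp(c) + 6*c - 24*exp(c)) + 4*(2*c*exp(c) - c + 14*exp(c) - 3)^2)/(c^2 - 4*c*exp(c) + 6*c - 24*exp(c))^3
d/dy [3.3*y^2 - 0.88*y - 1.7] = 6.6*y - 0.88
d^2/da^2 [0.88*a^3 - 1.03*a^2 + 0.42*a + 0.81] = 5.28*a - 2.06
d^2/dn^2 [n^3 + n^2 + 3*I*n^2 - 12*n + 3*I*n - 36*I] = 6*n + 2 + 6*I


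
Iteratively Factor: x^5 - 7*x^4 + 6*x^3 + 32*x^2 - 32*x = (x)*(x^4 - 7*x^3 + 6*x^2 + 32*x - 32) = x*(x - 4)*(x^3 - 3*x^2 - 6*x + 8) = x*(x - 4)^2*(x^2 + x - 2) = x*(x - 4)^2*(x + 2)*(x - 1)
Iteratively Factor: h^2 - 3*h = (h - 3)*(h)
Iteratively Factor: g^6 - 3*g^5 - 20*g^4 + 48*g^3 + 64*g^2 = (g + 4)*(g^5 - 7*g^4 + 8*g^3 + 16*g^2) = g*(g + 4)*(g^4 - 7*g^3 + 8*g^2 + 16*g) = g*(g - 4)*(g + 4)*(g^3 - 3*g^2 - 4*g) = g*(g - 4)^2*(g + 4)*(g^2 + g) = g*(g - 4)^2*(g + 1)*(g + 4)*(g)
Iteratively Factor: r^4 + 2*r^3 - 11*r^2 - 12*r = (r)*(r^3 + 2*r^2 - 11*r - 12) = r*(r + 1)*(r^2 + r - 12) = r*(r - 3)*(r + 1)*(r + 4)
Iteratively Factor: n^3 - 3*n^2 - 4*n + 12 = (n - 3)*(n^2 - 4) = (n - 3)*(n + 2)*(n - 2)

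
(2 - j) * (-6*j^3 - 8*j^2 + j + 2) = 6*j^4 - 4*j^3 - 17*j^2 + 4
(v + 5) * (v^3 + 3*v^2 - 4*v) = v^4 + 8*v^3 + 11*v^2 - 20*v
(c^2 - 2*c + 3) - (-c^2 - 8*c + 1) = 2*c^2 + 6*c + 2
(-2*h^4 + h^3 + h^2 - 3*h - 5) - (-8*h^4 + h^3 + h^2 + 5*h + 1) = 6*h^4 - 8*h - 6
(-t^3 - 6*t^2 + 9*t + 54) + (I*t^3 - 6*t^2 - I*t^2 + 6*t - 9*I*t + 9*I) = -t^3 + I*t^3 - 12*t^2 - I*t^2 + 15*t - 9*I*t + 54 + 9*I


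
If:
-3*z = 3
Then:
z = -1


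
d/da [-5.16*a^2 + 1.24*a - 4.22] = 1.24 - 10.32*a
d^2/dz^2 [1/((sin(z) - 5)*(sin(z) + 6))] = (-4*sin(z)^4 - 3*sin(z)^3 - 115*sin(z)^2 - 24*sin(z) + 62)/((sin(z) - 5)^3*(sin(z) + 6)^3)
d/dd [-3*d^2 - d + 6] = -6*d - 1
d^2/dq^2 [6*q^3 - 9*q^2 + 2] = 36*q - 18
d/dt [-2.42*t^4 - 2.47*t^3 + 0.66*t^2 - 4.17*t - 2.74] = -9.68*t^3 - 7.41*t^2 + 1.32*t - 4.17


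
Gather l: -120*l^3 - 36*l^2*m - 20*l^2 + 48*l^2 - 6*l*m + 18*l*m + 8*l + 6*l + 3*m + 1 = -120*l^3 + l^2*(28 - 36*m) + l*(12*m + 14) + 3*m + 1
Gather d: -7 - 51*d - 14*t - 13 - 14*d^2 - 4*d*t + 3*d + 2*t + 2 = -14*d^2 + d*(-4*t - 48) - 12*t - 18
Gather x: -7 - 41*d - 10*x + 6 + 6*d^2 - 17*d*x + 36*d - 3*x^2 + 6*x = 6*d^2 - 5*d - 3*x^2 + x*(-17*d - 4) - 1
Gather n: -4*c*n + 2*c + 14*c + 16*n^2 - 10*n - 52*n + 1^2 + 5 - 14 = 16*c + 16*n^2 + n*(-4*c - 62) - 8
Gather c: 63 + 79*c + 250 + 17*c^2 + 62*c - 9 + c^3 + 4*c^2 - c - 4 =c^3 + 21*c^2 + 140*c + 300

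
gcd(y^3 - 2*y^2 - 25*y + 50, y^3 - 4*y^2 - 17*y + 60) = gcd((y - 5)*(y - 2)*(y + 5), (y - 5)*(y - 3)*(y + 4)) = y - 5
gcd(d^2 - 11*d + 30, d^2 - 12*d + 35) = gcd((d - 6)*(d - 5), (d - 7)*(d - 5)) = d - 5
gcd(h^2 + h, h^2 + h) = h^2 + h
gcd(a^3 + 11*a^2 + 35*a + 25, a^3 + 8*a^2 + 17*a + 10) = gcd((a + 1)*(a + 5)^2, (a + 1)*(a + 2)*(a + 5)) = a^2 + 6*a + 5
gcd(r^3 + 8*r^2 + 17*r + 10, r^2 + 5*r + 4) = r + 1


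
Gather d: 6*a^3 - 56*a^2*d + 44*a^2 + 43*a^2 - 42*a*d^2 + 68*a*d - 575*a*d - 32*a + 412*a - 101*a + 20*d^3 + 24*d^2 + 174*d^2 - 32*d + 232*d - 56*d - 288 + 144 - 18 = 6*a^3 + 87*a^2 + 279*a + 20*d^3 + d^2*(198 - 42*a) + d*(-56*a^2 - 507*a + 144) - 162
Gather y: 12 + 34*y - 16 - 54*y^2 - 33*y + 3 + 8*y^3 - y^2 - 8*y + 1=8*y^3 - 55*y^2 - 7*y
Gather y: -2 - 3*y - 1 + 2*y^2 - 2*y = 2*y^2 - 5*y - 3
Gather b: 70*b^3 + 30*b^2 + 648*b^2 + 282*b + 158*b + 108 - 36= 70*b^3 + 678*b^2 + 440*b + 72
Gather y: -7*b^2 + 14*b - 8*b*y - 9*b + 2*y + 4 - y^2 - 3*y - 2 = -7*b^2 + 5*b - y^2 + y*(-8*b - 1) + 2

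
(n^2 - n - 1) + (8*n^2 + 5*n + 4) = 9*n^2 + 4*n + 3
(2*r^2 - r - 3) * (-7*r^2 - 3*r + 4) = -14*r^4 + r^3 + 32*r^2 + 5*r - 12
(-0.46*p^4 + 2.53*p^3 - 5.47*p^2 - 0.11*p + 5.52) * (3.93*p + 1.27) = -1.8078*p^5 + 9.3587*p^4 - 18.284*p^3 - 7.3792*p^2 + 21.5539*p + 7.0104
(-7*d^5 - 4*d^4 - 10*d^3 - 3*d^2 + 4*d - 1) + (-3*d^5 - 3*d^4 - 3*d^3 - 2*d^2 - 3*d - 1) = -10*d^5 - 7*d^4 - 13*d^3 - 5*d^2 + d - 2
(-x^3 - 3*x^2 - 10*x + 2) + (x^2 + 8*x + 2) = -x^3 - 2*x^2 - 2*x + 4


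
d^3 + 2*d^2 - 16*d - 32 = (d - 4)*(d + 2)*(d + 4)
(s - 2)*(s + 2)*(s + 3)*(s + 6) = s^4 + 9*s^3 + 14*s^2 - 36*s - 72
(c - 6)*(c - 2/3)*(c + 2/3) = c^3 - 6*c^2 - 4*c/9 + 8/3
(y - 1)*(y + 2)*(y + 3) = y^3 + 4*y^2 + y - 6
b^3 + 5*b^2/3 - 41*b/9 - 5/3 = (b - 5/3)*(b + 1/3)*(b + 3)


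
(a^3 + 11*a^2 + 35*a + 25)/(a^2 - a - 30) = (a^2 + 6*a + 5)/(a - 6)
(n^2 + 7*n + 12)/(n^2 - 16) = (n + 3)/(n - 4)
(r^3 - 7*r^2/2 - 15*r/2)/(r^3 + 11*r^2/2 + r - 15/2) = r*(r - 5)/(r^2 + 4*r - 5)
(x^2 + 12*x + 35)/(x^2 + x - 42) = (x + 5)/(x - 6)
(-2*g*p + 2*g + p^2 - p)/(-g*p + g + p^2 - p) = (-2*g + p)/(-g + p)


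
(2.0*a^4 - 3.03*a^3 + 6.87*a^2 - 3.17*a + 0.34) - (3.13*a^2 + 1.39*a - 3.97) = 2.0*a^4 - 3.03*a^3 + 3.74*a^2 - 4.56*a + 4.31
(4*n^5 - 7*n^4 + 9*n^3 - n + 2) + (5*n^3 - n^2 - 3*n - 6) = 4*n^5 - 7*n^4 + 14*n^3 - n^2 - 4*n - 4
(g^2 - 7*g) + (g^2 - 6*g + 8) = 2*g^2 - 13*g + 8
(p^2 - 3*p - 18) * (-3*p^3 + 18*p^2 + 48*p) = -3*p^5 + 27*p^4 + 48*p^3 - 468*p^2 - 864*p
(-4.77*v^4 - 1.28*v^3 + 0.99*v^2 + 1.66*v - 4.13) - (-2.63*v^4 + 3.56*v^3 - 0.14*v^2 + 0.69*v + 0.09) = -2.14*v^4 - 4.84*v^3 + 1.13*v^2 + 0.97*v - 4.22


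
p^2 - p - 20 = (p - 5)*(p + 4)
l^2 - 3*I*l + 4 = (l - 4*I)*(l + I)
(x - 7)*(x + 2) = x^2 - 5*x - 14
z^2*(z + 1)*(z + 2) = z^4 + 3*z^3 + 2*z^2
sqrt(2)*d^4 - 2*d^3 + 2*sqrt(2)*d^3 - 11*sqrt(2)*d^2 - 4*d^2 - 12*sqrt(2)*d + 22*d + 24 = (d - 3)*(d + 4)*(d - sqrt(2))*(sqrt(2)*d + sqrt(2))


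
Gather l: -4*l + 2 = 2 - 4*l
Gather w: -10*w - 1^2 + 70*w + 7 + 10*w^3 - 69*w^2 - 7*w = 10*w^3 - 69*w^2 + 53*w + 6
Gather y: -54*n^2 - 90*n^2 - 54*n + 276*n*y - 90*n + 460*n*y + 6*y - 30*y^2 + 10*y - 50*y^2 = -144*n^2 - 144*n - 80*y^2 + y*(736*n + 16)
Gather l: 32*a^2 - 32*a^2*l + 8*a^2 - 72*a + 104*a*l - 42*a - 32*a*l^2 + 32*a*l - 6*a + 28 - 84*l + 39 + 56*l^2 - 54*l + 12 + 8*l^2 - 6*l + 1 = 40*a^2 - 120*a + l^2*(64 - 32*a) + l*(-32*a^2 + 136*a - 144) + 80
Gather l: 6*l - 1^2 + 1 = 6*l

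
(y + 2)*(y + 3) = y^2 + 5*y + 6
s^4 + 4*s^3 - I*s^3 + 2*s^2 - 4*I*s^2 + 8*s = s*(s + 4)*(s - 2*I)*(s + I)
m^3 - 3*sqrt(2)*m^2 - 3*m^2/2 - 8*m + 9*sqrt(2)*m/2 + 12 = (m - 3/2)*(m - 4*sqrt(2))*(m + sqrt(2))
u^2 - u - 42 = (u - 7)*(u + 6)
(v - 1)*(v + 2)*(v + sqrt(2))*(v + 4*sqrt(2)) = v^4 + v^3 + 5*sqrt(2)*v^3 + 6*v^2 + 5*sqrt(2)*v^2 - 10*sqrt(2)*v + 8*v - 16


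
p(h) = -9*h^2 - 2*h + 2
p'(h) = -18*h - 2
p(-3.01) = -73.52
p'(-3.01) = 52.18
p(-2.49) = -48.82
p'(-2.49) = 42.82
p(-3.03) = -74.57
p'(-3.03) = 52.54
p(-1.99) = -29.66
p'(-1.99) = 33.82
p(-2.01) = -30.34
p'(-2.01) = 34.18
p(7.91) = -576.93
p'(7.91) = -144.38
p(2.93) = -81.12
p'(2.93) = -54.74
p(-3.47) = -99.43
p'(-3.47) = 60.46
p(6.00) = -334.00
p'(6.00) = -110.00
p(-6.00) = -310.00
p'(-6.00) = 106.00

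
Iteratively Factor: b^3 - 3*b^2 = (b)*(b^2 - 3*b) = b^2*(b - 3)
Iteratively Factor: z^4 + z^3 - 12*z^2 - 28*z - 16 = (z + 1)*(z^3 - 12*z - 16) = (z + 1)*(z + 2)*(z^2 - 2*z - 8) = (z - 4)*(z + 1)*(z + 2)*(z + 2)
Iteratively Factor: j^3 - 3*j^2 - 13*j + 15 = (j + 3)*(j^2 - 6*j + 5) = (j - 5)*(j + 3)*(j - 1)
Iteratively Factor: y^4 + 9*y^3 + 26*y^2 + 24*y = (y)*(y^3 + 9*y^2 + 26*y + 24) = y*(y + 3)*(y^2 + 6*y + 8) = y*(y + 3)*(y + 4)*(y + 2)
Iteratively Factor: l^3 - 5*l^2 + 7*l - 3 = (l - 1)*(l^2 - 4*l + 3) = (l - 1)^2*(l - 3)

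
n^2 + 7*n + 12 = (n + 3)*(n + 4)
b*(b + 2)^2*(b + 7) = b^4 + 11*b^3 + 32*b^2 + 28*b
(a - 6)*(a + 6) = a^2 - 36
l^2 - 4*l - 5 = (l - 5)*(l + 1)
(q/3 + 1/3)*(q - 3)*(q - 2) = q^3/3 - 4*q^2/3 + q/3 + 2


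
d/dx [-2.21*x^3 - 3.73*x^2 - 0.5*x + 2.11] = -6.63*x^2 - 7.46*x - 0.5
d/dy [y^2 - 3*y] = 2*y - 3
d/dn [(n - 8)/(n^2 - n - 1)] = (n^2 - n - (n - 8)*(2*n - 1) - 1)/(-n^2 + n + 1)^2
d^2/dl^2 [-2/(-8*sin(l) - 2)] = 4*(-4*sin(l)^2 + sin(l) + 8)/(4*sin(l) + 1)^3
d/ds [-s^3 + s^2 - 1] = s*(2 - 3*s)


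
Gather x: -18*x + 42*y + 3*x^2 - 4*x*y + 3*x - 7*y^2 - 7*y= 3*x^2 + x*(-4*y - 15) - 7*y^2 + 35*y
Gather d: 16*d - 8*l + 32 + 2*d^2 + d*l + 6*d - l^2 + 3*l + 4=2*d^2 + d*(l + 22) - l^2 - 5*l + 36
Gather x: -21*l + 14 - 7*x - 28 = -21*l - 7*x - 14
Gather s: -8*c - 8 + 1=-8*c - 7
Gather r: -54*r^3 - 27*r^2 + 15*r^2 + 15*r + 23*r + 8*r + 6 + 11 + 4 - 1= -54*r^3 - 12*r^2 + 46*r + 20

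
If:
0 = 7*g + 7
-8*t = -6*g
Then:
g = -1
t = -3/4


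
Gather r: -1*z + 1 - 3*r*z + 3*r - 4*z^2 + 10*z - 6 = r*(3 - 3*z) - 4*z^2 + 9*z - 5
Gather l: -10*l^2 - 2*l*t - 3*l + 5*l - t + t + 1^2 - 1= -10*l^2 + l*(2 - 2*t)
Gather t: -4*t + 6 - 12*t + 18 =24 - 16*t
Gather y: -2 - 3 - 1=-6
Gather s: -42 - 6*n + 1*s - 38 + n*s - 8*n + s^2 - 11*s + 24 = -14*n + s^2 + s*(n - 10) - 56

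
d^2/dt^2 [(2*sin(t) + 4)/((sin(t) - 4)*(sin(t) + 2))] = 2*(-4*sin(t) + cos(t)^2 + 1)/(sin(t) - 4)^3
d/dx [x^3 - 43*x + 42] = 3*x^2 - 43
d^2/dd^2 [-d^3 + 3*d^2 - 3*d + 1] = 6 - 6*d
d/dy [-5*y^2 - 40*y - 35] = -10*y - 40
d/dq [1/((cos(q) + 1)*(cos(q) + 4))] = (2*cos(q) + 5)*sin(q)/((cos(q) + 1)^2*(cos(q) + 4)^2)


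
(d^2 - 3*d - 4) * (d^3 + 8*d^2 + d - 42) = d^5 + 5*d^4 - 27*d^3 - 77*d^2 + 122*d + 168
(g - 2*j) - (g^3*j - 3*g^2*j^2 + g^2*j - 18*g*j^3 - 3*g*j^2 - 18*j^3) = -g^3*j + 3*g^2*j^2 - g^2*j + 18*g*j^3 + 3*g*j^2 + g + 18*j^3 - 2*j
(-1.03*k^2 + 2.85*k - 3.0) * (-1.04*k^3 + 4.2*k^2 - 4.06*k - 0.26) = 1.0712*k^5 - 7.29*k^4 + 19.2718*k^3 - 23.9032*k^2 + 11.439*k + 0.78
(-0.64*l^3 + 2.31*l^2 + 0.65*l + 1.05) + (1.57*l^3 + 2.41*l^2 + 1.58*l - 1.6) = 0.93*l^3 + 4.72*l^2 + 2.23*l - 0.55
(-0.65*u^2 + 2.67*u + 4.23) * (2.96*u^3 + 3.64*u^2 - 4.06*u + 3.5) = -1.924*u^5 + 5.5372*u^4 + 24.8786*u^3 + 2.282*u^2 - 7.8288*u + 14.805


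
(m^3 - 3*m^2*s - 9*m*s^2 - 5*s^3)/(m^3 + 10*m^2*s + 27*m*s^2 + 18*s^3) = (m^2 - 4*m*s - 5*s^2)/(m^2 + 9*m*s + 18*s^2)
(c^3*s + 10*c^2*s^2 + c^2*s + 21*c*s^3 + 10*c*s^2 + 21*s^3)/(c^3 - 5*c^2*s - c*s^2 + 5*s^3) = s*(c^3 + 10*c^2*s + c^2 + 21*c*s^2 + 10*c*s + 21*s^2)/(c^3 - 5*c^2*s - c*s^2 + 5*s^3)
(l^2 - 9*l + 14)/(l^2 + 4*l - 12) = (l - 7)/(l + 6)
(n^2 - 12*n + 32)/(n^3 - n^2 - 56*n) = (n - 4)/(n*(n + 7))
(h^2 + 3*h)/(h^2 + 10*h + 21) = h/(h + 7)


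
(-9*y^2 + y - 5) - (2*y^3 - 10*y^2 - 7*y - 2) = -2*y^3 + y^2 + 8*y - 3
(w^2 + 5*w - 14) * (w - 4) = w^3 + w^2 - 34*w + 56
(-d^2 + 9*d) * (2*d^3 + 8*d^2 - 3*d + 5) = -2*d^5 + 10*d^4 + 75*d^3 - 32*d^2 + 45*d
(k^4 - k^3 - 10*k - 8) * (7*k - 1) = 7*k^5 - 8*k^4 + k^3 - 70*k^2 - 46*k + 8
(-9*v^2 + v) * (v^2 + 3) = -9*v^4 + v^3 - 27*v^2 + 3*v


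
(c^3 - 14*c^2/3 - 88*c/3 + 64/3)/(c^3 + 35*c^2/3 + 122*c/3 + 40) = (3*c^2 - 26*c + 16)/(3*c^2 + 23*c + 30)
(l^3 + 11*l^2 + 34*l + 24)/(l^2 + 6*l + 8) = (l^2 + 7*l + 6)/(l + 2)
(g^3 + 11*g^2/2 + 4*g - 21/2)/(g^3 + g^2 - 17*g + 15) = (2*g^2 + 13*g + 21)/(2*(g^2 + 2*g - 15))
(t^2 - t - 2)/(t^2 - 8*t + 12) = (t + 1)/(t - 6)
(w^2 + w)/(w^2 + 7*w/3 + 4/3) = 3*w/(3*w + 4)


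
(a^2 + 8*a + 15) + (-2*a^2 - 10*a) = -a^2 - 2*a + 15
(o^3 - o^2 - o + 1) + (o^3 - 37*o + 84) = 2*o^3 - o^2 - 38*o + 85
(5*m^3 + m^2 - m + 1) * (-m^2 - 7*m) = -5*m^5 - 36*m^4 - 6*m^3 + 6*m^2 - 7*m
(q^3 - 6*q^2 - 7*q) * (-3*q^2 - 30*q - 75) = -3*q^5 - 12*q^4 + 126*q^3 + 660*q^2 + 525*q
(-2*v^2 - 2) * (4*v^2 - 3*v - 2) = -8*v^4 + 6*v^3 - 4*v^2 + 6*v + 4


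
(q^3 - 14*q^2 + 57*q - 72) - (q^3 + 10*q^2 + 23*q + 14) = -24*q^2 + 34*q - 86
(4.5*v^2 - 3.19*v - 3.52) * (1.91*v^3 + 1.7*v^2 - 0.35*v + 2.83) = 8.595*v^5 + 1.5571*v^4 - 13.7212*v^3 + 7.8675*v^2 - 7.7957*v - 9.9616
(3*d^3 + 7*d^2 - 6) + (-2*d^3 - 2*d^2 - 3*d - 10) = d^3 + 5*d^2 - 3*d - 16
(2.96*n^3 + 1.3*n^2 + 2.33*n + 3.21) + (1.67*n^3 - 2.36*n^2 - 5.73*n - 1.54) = 4.63*n^3 - 1.06*n^2 - 3.4*n + 1.67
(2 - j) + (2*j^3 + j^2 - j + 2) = 2*j^3 + j^2 - 2*j + 4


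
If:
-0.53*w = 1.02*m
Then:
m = -0.519607843137255*w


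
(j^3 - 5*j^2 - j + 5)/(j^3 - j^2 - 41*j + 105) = (j^2 - 1)/(j^2 + 4*j - 21)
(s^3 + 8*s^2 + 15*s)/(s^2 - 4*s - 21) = s*(s + 5)/(s - 7)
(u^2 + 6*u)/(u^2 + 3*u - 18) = u/(u - 3)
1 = 1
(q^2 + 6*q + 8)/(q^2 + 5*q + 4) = (q + 2)/(q + 1)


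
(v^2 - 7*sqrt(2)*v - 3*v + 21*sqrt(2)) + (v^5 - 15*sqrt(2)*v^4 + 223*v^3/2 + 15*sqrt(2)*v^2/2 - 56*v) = v^5 - 15*sqrt(2)*v^4 + 223*v^3/2 + v^2 + 15*sqrt(2)*v^2/2 - 59*v - 7*sqrt(2)*v + 21*sqrt(2)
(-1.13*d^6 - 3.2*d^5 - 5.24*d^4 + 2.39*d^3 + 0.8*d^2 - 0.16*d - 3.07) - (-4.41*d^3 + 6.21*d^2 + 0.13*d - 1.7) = -1.13*d^6 - 3.2*d^5 - 5.24*d^4 + 6.8*d^3 - 5.41*d^2 - 0.29*d - 1.37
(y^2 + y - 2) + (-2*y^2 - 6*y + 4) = -y^2 - 5*y + 2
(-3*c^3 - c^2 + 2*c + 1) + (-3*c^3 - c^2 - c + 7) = -6*c^3 - 2*c^2 + c + 8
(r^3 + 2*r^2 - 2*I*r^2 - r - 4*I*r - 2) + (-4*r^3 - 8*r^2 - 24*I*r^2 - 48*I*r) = -3*r^3 - 6*r^2 - 26*I*r^2 - r - 52*I*r - 2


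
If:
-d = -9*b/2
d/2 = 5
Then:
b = 20/9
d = 10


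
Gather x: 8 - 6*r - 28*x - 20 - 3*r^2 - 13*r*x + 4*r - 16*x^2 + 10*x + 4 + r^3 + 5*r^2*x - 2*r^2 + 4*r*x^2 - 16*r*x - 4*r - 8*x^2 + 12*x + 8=r^3 - 5*r^2 - 6*r + x^2*(4*r - 24) + x*(5*r^2 - 29*r - 6)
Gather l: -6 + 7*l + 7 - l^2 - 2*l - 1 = -l^2 + 5*l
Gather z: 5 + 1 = 6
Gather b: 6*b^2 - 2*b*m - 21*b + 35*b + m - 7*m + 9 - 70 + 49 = 6*b^2 + b*(14 - 2*m) - 6*m - 12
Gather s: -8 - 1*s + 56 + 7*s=6*s + 48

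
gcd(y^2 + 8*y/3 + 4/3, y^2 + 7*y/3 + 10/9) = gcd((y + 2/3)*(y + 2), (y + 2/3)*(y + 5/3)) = y + 2/3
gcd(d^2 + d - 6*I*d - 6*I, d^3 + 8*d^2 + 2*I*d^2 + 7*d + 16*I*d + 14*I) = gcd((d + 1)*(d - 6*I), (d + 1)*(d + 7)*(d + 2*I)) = d + 1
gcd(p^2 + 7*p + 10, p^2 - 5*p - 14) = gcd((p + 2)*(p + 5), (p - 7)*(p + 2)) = p + 2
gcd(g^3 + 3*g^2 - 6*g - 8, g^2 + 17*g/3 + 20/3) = g + 4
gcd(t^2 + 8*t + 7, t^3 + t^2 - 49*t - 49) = t^2 + 8*t + 7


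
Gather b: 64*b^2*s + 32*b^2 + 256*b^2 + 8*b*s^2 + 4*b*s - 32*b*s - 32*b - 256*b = b^2*(64*s + 288) + b*(8*s^2 - 28*s - 288)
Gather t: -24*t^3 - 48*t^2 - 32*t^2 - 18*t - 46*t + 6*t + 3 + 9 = -24*t^3 - 80*t^2 - 58*t + 12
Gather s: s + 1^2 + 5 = s + 6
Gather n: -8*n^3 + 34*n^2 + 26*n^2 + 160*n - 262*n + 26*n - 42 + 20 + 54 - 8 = -8*n^3 + 60*n^2 - 76*n + 24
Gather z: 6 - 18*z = 6 - 18*z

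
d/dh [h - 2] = 1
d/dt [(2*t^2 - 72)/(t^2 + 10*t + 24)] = 20/(t^2 + 8*t + 16)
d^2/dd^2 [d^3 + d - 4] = 6*d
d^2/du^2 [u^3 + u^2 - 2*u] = 6*u + 2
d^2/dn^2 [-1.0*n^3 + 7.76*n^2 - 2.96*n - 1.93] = 15.52 - 6.0*n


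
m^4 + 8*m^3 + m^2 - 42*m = m*(m - 2)*(m + 3)*(m + 7)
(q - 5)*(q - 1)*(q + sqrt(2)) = q^3 - 6*q^2 + sqrt(2)*q^2 - 6*sqrt(2)*q + 5*q + 5*sqrt(2)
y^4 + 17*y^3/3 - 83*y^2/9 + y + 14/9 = (y - 1)*(y - 2/3)*(y + 1/3)*(y + 7)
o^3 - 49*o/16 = o*(o - 7/4)*(o + 7/4)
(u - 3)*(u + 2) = u^2 - u - 6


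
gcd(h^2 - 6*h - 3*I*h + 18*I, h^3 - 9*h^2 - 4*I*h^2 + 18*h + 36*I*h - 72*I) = h - 6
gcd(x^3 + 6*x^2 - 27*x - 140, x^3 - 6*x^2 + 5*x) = x - 5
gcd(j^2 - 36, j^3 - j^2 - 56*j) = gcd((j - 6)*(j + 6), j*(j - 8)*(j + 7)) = 1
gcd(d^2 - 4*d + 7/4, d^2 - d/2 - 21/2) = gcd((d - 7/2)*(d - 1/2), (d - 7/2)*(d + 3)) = d - 7/2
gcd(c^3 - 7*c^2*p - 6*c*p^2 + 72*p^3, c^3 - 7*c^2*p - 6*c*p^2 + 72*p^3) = c^3 - 7*c^2*p - 6*c*p^2 + 72*p^3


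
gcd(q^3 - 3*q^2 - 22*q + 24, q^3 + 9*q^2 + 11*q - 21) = q - 1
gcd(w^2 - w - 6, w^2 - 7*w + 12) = w - 3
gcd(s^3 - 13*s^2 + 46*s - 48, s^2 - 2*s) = s - 2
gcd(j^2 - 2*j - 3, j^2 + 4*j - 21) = j - 3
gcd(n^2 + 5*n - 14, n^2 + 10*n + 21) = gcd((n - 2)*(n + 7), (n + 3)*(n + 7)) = n + 7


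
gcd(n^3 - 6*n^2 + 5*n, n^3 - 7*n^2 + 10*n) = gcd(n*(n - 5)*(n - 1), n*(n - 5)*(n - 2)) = n^2 - 5*n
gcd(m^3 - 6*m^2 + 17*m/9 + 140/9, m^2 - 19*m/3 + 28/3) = m - 7/3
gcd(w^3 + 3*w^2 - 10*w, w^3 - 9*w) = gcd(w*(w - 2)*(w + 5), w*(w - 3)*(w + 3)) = w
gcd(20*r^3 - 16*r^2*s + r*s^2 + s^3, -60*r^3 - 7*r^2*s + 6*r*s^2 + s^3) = 5*r + s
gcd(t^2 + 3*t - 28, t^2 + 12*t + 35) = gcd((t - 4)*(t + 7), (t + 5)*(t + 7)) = t + 7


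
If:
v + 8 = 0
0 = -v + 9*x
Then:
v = -8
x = -8/9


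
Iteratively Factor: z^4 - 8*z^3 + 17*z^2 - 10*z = (z - 2)*(z^3 - 6*z^2 + 5*z) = (z - 5)*(z - 2)*(z^2 - z) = z*(z - 5)*(z - 2)*(z - 1)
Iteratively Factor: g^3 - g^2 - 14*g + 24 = (g - 3)*(g^2 + 2*g - 8) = (g - 3)*(g - 2)*(g + 4)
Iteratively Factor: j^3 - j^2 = (j)*(j^2 - j) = j^2*(j - 1)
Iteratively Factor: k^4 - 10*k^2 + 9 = (k - 1)*(k^3 + k^2 - 9*k - 9) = (k - 1)*(k + 1)*(k^2 - 9) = (k - 3)*(k - 1)*(k + 1)*(k + 3)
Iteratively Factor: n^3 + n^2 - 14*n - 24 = (n + 2)*(n^2 - n - 12) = (n - 4)*(n + 2)*(n + 3)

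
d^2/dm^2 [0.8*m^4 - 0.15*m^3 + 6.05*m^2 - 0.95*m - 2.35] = 9.6*m^2 - 0.9*m + 12.1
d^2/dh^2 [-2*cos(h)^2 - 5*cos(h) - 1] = 5*cos(h) + 4*cos(2*h)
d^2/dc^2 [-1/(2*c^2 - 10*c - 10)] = (-c^2 + 5*c + (2*c - 5)^2 + 5)/(-c^2 + 5*c + 5)^3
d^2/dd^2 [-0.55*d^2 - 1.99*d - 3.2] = -1.10000000000000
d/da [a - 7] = 1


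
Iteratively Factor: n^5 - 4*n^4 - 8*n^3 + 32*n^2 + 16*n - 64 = (n - 4)*(n^4 - 8*n^2 + 16) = (n - 4)*(n + 2)*(n^3 - 2*n^2 - 4*n + 8) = (n - 4)*(n - 2)*(n + 2)*(n^2 - 4) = (n - 4)*(n - 2)^2*(n + 2)*(n + 2)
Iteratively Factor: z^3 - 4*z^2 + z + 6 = (z - 3)*(z^2 - z - 2) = (z - 3)*(z + 1)*(z - 2)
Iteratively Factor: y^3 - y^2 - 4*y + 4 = (y + 2)*(y^2 - 3*y + 2) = (y - 2)*(y + 2)*(y - 1)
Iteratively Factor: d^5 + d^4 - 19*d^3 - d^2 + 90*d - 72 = (d - 2)*(d^4 + 3*d^3 - 13*d^2 - 27*d + 36) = (d - 2)*(d + 4)*(d^3 - d^2 - 9*d + 9) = (d - 2)*(d + 3)*(d + 4)*(d^2 - 4*d + 3) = (d - 2)*(d - 1)*(d + 3)*(d + 4)*(d - 3)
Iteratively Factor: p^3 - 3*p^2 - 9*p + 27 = (p + 3)*(p^2 - 6*p + 9) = (p - 3)*(p + 3)*(p - 3)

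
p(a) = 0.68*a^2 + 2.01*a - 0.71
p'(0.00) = 2.01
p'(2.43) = 5.31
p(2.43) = 8.19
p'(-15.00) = -18.39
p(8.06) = 59.67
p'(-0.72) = 1.03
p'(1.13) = 3.55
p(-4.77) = 5.17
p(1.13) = 2.43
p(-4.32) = 3.30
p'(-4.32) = -3.87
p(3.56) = 15.06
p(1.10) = 2.32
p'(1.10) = 3.51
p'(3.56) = 6.85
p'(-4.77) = -4.48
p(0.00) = -0.71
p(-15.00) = 122.14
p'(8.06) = 12.97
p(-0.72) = -1.80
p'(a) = 1.36*a + 2.01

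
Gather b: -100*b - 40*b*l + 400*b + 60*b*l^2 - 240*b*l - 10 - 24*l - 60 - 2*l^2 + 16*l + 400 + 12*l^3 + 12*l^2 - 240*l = b*(60*l^2 - 280*l + 300) + 12*l^3 + 10*l^2 - 248*l + 330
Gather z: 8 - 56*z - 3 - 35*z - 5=-91*z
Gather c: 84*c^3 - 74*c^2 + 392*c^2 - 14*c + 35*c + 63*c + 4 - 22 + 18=84*c^3 + 318*c^2 + 84*c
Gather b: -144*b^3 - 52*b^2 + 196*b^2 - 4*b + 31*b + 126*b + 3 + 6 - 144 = -144*b^3 + 144*b^2 + 153*b - 135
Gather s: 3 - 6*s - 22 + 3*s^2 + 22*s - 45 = 3*s^2 + 16*s - 64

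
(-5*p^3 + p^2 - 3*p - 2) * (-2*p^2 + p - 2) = 10*p^5 - 7*p^4 + 17*p^3 - p^2 + 4*p + 4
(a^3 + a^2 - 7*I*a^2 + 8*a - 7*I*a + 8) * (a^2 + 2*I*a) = a^5 + a^4 - 5*I*a^4 + 22*a^3 - 5*I*a^3 + 22*a^2 + 16*I*a^2 + 16*I*a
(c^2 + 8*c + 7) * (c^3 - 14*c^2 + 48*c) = c^5 - 6*c^4 - 57*c^3 + 286*c^2 + 336*c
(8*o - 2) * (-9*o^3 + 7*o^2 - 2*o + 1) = -72*o^4 + 74*o^3 - 30*o^2 + 12*o - 2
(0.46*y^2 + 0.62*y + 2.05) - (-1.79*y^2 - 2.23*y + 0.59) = 2.25*y^2 + 2.85*y + 1.46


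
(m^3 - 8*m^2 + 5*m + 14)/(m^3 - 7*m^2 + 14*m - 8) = (m^2 - 6*m - 7)/(m^2 - 5*m + 4)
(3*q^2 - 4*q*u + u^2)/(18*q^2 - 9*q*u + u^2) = (q - u)/(6*q - u)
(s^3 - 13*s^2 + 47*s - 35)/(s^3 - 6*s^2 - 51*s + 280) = (s^2 - 8*s + 7)/(s^2 - s - 56)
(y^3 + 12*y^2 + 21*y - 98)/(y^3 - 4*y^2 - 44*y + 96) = (y^2 + 14*y + 49)/(y^2 - 2*y - 48)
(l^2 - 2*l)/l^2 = (l - 2)/l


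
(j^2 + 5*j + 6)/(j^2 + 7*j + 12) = (j + 2)/(j + 4)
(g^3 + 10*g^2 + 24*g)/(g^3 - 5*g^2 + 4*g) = (g^2 + 10*g + 24)/(g^2 - 5*g + 4)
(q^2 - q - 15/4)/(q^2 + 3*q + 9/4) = (2*q - 5)/(2*q + 3)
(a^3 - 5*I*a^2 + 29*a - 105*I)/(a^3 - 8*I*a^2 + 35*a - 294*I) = (a^2 + 2*I*a + 15)/(a^2 - I*a + 42)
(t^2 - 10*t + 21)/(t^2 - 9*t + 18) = (t - 7)/(t - 6)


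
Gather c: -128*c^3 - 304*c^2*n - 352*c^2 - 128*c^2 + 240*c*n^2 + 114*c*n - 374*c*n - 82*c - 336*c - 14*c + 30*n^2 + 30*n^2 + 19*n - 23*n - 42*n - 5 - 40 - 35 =-128*c^3 + c^2*(-304*n - 480) + c*(240*n^2 - 260*n - 432) + 60*n^2 - 46*n - 80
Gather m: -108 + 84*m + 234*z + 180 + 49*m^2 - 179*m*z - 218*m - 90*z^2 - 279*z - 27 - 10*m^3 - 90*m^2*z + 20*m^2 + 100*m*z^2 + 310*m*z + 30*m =-10*m^3 + m^2*(69 - 90*z) + m*(100*z^2 + 131*z - 104) - 90*z^2 - 45*z + 45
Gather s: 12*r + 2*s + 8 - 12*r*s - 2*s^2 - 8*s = 12*r - 2*s^2 + s*(-12*r - 6) + 8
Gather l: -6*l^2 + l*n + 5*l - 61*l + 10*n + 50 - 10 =-6*l^2 + l*(n - 56) + 10*n + 40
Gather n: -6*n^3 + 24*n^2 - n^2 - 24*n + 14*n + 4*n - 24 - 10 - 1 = -6*n^3 + 23*n^2 - 6*n - 35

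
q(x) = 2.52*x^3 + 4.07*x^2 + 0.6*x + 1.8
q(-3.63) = -67.29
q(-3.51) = -59.14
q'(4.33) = 177.59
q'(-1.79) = 10.25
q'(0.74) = 10.76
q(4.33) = 285.29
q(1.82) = 31.57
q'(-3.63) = 70.67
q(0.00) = 1.80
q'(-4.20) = 99.77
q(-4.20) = -115.63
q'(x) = 7.56*x^2 + 8.14*x + 0.6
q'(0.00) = 0.60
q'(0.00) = 0.60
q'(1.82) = 40.46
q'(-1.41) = 4.15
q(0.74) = 5.49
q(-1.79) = -0.69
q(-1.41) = 1.98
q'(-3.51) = 65.17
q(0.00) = 1.80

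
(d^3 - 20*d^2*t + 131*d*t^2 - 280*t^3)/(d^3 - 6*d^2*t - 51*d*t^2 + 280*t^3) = (d - 7*t)/(d + 7*t)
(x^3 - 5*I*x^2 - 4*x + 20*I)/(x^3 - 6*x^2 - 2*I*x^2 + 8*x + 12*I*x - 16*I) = (x^2 + x*(2 - 5*I) - 10*I)/(x^2 - 2*x*(2 + I) + 8*I)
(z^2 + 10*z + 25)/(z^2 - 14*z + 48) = (z^2 + 10*z + 25)/(z^2 - 14*z + 48)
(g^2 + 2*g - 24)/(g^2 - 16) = (g + 6)/(g + 4)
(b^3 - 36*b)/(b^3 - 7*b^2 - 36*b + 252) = b/(b - 7)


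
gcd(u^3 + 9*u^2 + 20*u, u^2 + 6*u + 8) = u + 4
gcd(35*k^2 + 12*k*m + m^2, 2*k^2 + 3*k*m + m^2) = 1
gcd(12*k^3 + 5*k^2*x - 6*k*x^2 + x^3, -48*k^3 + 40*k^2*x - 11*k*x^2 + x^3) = 12*k^2 - 7*k*x + x^2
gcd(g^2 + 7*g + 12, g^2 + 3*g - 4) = g + 4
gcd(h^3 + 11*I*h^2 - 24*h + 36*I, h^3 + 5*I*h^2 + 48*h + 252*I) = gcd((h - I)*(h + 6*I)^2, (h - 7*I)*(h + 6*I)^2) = h^2 + 12*I*h - 36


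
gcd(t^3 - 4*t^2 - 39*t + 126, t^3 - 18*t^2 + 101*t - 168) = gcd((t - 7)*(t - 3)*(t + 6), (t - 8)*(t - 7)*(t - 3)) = t^2 - 10*t + 21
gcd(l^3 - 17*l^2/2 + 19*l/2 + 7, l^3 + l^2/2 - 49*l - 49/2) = l^2 - 13*l/2 - 7/2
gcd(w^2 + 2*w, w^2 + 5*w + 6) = w + 2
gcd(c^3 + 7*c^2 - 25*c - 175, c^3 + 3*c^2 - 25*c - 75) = c^2 - 25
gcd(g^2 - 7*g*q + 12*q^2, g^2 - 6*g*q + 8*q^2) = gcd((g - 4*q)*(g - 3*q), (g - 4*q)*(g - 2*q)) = -g + 4*q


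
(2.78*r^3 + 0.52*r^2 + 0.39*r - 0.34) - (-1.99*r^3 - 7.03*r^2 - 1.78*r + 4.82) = 4.77*r^3 + 7.55*r^2 + 2.17*r - 5.16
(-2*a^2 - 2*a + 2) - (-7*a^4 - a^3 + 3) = 7*a^4 + a^3 - 2*a^2 - 2*a - 1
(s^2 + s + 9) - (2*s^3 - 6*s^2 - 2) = -2*s^3 + 7*s^2 + s + 11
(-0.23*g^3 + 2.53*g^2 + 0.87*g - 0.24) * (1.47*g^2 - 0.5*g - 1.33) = -0.3381*g^5 + 3.8341*g^4 + 0.3198*g^3 - 4.1527*g^2 - 1.0371*g + 0.3192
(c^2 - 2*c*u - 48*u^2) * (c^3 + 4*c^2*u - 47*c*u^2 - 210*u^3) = c^5 + 2*c^4*u - 103*c^3*u^2 - 308*c^2*u^3 + 2676*c*u^4 + 10080*u^5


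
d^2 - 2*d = d*(d - 2)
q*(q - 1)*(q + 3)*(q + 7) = q^4 + 9*q^3 + 11*q^2 - 21*q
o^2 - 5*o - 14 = (o - 7)*(o + 2)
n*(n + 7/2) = n^2 + 7*n/2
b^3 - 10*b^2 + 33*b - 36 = (b - 4)*(b - 3)^2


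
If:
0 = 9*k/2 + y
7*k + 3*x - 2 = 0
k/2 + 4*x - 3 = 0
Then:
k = -2/53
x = 40/53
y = 9/53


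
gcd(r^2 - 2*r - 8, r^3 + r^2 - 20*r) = r - 4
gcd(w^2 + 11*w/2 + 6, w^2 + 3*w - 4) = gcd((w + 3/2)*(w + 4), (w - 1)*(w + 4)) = w + 4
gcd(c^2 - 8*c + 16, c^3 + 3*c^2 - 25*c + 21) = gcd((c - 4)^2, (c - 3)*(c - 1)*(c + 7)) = 1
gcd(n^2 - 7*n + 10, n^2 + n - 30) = n - 5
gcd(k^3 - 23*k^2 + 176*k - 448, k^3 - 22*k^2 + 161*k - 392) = k^2 - 15*k + 56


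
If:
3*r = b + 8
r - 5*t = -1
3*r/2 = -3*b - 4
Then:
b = -16/7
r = 40/21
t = 61/105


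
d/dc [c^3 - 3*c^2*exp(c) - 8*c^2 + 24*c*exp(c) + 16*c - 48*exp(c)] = -3*c^2*exp(c) + 3*c^2 + 18*c*exp(c) - 16*c - 24*exp(c) + 16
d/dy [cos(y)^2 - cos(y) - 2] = sin(y) - sin(2*y)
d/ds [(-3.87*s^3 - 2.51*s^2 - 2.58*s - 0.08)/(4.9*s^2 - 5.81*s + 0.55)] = (-18.963*s^4 + 44.9694*s^3 + 20.8396*s^2 - 1.977*s - 1.8838)/(24.01*s^4 - 56.938*s^3 + 39.1461*s^2 - 6.391*s + 0.3025)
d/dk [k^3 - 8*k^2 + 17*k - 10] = 3*k^2 - 16*k + 17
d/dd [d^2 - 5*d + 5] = 2*d - 5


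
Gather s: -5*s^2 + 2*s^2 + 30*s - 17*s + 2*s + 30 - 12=-3*s^2 + 15*s + 18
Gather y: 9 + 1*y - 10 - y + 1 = 0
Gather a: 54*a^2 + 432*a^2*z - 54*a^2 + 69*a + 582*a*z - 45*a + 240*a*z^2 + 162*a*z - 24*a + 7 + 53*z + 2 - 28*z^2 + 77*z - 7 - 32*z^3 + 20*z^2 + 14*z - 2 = 432*a^2*z + a*(240*z^2 + 744*z) - 32*z^3 - 8*z^2 + 144*z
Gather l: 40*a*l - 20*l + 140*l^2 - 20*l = 140*l^2 + l*(40*a - 40)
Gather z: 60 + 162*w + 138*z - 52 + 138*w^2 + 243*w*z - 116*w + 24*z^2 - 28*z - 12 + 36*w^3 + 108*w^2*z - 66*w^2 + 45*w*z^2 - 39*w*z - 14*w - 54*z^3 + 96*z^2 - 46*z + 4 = 36*w^3 + 72*w^2 + 32*w - 54*z^3 + z^2*(45*w + 120) + z*(108*w^2 + 204*w + 64)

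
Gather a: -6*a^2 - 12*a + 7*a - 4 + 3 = -6*a^2 - 5*a - 1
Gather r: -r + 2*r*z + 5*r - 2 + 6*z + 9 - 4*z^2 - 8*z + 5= r*(2*z + 4) - 4*z^2 - 2*z + 12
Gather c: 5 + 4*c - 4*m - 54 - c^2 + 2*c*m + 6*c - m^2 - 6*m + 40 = -c^2 + c*(2*m + 10) - m^2 - 10*m - 9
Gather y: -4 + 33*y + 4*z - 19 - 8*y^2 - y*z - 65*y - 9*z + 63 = -8*y^2 + y*(-z - 32) - 5*z + 40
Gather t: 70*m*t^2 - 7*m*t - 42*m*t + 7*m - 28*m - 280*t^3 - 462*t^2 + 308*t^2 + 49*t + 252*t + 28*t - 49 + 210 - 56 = -21*m - 280*t^3 + t^2*(70*m - 154) + t*(329 - 49*m) + 105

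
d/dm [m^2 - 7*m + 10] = 2*m - 7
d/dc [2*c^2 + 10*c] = 4*c + 10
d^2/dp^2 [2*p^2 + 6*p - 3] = 4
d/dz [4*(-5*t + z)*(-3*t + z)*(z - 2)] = 60*t^2 - 64*t*z + 64*t + 12*z^2 - 16*z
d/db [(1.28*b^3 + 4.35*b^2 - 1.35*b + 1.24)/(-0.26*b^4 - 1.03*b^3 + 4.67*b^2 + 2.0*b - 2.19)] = (0.3328*b^6 + 2.262*b^5 + 9.4051*b^4 + 3.6286*b^3 + 10.4265*b^2 - 30.6346*b + 0.4765)/(0.0676*b^8 + 0.5356*b^7 - 1.3675*b^6 - 10.6602*b^5 + 18.8277*b^4 + 23.1914*b^3 - 16.4546*b^2 - 8.76*b + 4.7961)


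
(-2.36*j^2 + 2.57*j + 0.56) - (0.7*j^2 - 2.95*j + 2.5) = -3.06*j^2 + 5.52*j - 1.94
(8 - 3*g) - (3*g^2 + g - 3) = -3*g^2 - 4*g + 11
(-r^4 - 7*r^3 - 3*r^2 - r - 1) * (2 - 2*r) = 2*r^5 + 12*r^4 - 8*r^3 - 4*r^2 - 2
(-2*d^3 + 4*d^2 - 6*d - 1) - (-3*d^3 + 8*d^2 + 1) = d^3 - 4*d^2 - 6*d - 2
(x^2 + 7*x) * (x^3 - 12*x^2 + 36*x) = x^5 - 5*x^4 - 48*x^3 + 252*x^2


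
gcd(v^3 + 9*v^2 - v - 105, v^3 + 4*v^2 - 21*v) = v^2 + 4*v - 21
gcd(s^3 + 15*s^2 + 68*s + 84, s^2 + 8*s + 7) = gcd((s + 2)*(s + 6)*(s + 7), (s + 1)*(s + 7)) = s + 7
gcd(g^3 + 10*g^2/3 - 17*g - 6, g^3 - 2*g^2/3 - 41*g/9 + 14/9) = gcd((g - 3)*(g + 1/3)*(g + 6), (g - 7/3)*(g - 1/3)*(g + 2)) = 1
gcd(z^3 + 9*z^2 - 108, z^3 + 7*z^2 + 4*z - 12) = z + 6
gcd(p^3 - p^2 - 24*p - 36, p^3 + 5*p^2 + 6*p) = p^2 + 5*p + 6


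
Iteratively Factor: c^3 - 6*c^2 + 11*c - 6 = (c - 1)*(c^2 - 5*c + 6) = (c - 3)*(c - 1)*(c - 2)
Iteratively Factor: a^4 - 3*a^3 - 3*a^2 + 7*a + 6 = (a + 1)*(a^3 - 4*a^2 + a + 6) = (a + 1)^2*(a^2 - 5*a + 6) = (a - 2)*(a + 1)^2*(a - 3)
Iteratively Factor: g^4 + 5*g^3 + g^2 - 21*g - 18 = (g - 2)*(g^3 + 7*g^2 + 15*g + 9) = (g - 2)*(g + 3)*(g^2 + 4*g + 3) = (g - 2)*(g + 3)^2*(g + 1)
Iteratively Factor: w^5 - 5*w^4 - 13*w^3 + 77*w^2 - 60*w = (w - 5)*(w^4 - 13*w^2 + 12*w) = (w - 5)*(w - 3)*(w^3 + 3*w^2 - 4*w) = w*(w - 5)*(w - 3)*(w^2 + 3*w - 4) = w*(w - 5)*(w - 3)*(w - 1)*(w + 4)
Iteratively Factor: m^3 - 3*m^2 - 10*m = (m)*(m^2 - 3*m - 10) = m*(m + 2)*(m - 5)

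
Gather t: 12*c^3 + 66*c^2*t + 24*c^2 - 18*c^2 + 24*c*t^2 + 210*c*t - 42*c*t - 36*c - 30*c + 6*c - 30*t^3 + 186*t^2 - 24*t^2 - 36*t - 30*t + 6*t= 12*c^3 + 6*c^2 - 60*c - 30*t^3 + t^2*(24*c + 162) + t*(66*c^2 + 168*c - 60)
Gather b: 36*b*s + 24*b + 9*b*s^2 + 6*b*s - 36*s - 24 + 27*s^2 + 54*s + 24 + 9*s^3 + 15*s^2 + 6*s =b*(9*s^2 + 42*s + 24) + 9*s^3 + 42*s^2 + 24*s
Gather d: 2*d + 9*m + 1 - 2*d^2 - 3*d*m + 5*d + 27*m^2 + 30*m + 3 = -2*d^2 + d*(7 - 3*m) + 27*m^2 + 39*m + 4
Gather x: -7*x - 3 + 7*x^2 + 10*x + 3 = 7*x^2 + 3*x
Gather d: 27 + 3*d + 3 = 3*d + 30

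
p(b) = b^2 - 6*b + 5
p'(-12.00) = -30.00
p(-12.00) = 221.00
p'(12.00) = 18.00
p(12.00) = 77.00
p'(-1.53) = -9.06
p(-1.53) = 16.52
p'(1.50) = -3.00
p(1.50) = -1.75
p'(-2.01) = -10.02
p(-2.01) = 21.10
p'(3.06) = 0.12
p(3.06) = -4.00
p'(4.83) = 3.66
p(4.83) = -0.65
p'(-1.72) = -9.44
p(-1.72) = 18.28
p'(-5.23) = -16.46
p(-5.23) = 63.73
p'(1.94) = -2.12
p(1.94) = -2.88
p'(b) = 2*b - 6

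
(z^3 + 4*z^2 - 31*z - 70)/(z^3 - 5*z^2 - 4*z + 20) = (z + 7)/(z - 2)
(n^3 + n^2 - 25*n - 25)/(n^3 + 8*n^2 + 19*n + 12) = (n^2 - 25)/(n^2 + 7*n + 12)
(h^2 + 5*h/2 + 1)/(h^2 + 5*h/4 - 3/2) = 2*(2*h + 1)/(4*h - 3)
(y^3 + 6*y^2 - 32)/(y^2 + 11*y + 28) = (y^2 + 2*y - 8)/(y + 7)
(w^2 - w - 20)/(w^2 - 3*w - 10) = (w + 4)/(w + 2)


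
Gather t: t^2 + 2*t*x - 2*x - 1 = t^2 + 2*t*x - 2*x - 1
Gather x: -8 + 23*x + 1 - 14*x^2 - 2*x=-14*x^2 + 21*x - 7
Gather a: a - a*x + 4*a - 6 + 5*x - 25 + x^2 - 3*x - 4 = a*(5 - x) + x^2 + 2*x - 35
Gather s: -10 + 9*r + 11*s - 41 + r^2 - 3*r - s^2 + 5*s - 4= r^2 + 6*r - s^2 + 16*s - 55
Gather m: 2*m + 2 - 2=2*m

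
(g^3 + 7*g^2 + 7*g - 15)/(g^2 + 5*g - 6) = (g^2 + 8*g + 15)/(g + 6)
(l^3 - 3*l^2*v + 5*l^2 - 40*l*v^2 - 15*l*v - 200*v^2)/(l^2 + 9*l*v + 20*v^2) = (l^2 - 8*l*v + 5*l - 40*v)/(l + 4*v)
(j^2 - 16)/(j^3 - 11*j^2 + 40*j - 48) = (j + 4)/(j^2 - 7*j + 12)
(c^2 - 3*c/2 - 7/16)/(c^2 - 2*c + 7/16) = (4*c + 1)/(4*c - 1)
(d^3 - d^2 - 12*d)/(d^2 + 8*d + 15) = d*(d - 4)/(d + 5)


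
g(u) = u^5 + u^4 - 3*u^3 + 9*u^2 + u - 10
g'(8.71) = 30894.92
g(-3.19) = -51.00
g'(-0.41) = -8.03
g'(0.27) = 5.31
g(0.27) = -9.13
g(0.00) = -10.00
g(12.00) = 265682.00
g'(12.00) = 109513.00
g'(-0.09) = -0.70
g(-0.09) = -10.01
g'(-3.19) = 239.91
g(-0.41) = -8.67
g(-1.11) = 3.91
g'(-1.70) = -33.50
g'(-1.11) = -27.95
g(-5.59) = -3692.20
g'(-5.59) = 3802.66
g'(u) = 5*u^4 + 4*u^3 - 9*u^2 + 18*u + 1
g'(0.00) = 1.00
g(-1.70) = 23.20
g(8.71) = 54583.72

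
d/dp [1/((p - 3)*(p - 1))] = 2*(2 - p)/(p^4 - 8*p^3 + 22*p^2 - 24*p + 9)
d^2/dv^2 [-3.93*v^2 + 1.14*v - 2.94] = -7.86000000000000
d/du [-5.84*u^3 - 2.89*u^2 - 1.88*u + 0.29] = -17.52*u^2 - 5.78*u - 1.88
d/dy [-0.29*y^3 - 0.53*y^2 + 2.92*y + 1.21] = -0.87*y^2 - 1.06*y + 2.92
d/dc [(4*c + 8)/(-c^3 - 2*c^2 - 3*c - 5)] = 4*(2*c^3 + 8*c^2 + 8*c + 1)/(c^6 + 4*c^5 + 10*c^4 + 22*c^3 + 29*c^2 + 30*c + 25)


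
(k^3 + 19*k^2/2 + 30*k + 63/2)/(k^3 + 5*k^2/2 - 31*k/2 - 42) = (k + 3)/(k - 4)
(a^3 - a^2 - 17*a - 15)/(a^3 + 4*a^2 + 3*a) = (a - 5)/a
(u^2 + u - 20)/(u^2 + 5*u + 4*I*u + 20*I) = (u - 4)/(u + 4*I)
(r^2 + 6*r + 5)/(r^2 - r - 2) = (r + 5)/(r - 2)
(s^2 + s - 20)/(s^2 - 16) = (s + 5)/(s + 4)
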